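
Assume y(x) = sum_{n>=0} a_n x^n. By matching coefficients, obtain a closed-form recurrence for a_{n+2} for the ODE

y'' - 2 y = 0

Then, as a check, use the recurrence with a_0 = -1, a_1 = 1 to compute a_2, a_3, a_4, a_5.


Substitute y = sum_n a_n x^n into y'' + (const) y = 0.
y''(x) = sum_{n>=0} (n+2)(n+1) a_{n+2} x^n.
The ODE becomes sum_n [(n+2)(n+1) a_{n+2} - 2 a_n] x^n = 0.
Setting each coefficient to zero gives the recurrence:
  (n+2)(n+1) a_{n+2} - 2 a_n = 0,
  a_{n+2} = 2 / ((n+1)(n+2)) a_n.

Check with a_0 = -1, a_1 = 1 (apply the recurrence for n = 0, 1, 2, 3): a_0 = -1, a_1 = 1, a_2 = -1, a_3 = 1/3, a_4 = -1/6, a_5 = 1/30.

a_{n+2} = 2/((n+1)(n+2)) * a_n; check: a_0 = -1, a_1 = 1, a_2 = -1, a_3 = 1/3, a_4 = -1/6, a_5 = 1/30


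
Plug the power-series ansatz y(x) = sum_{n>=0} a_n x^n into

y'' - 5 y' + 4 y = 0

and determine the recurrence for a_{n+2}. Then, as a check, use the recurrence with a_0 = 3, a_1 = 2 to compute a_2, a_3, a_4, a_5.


Substitute y = sum_n a_n x^n.
y''(x) has coefficient (n+2)(n+1) a_{n+2} at x^n;
-5 y'(x) has coefficient -5 (n+1) a_{n+1} at x^n;
4 y(x) has coefficient 4 a_n at x^n.
Matching x^n: (n+2)(n+1) a_{n+2} - 5 (n+1) a_{n+1} + 4 a_n = 0.
Thus a_{n+2} = [5 (n+1) a_{n+1} - 4 a_n] / ((n+1)(n+2)).

Check with a_0 = 3, a_1 = 2 (apply the recurrence for n = 0, 1, 2, 3): a_0 = 3, a_1 = 2, a_2 = -1, a_3 = -3, a_4 = -41/12, a_5 = -169/60.

a_(n+2) = [5 (n+1) a_(n+1) - 4 a_n] / ((n+1)(n+2)); check: a_0 = 3, a_1 = 2, a_2 = -1, a_3 = -3, a_4 = -41/12, a_5 = -169/60


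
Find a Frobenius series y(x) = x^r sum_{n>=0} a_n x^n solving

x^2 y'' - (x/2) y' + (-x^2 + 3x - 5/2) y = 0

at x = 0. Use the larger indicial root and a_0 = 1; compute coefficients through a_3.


Write in Frobenius form y'' + (p(x)/x) y' + (q(x)/x^2) y = 0:
  p(x) = -1/2,  q(x) = -x^2 + 3x - 5/2.
Indicial equation: r(r-1) + (-1/2) r + (-5/2) = 0 -> roots r_1 = 5/2, r_2 = -1.
Take r = r_1 = 5/2. Let y(x) = x^r sum_{n>=0} a_n x^n with a_0 = 1.
Substitute y = x^r sum a_n x^n and match x^{r+n}. The recurrence is
  D(n) a_n + 3 a_{n-1} - 1 a_{n-2} = 0,  where D(n) = (r+n)(r+n-1) + (-1/2)(r+n) + (-5/2).
  a_n = [-3 a_{n-1} + 1 a_{n-2}] / D(n).
Since the indicial polynomial factors as (r - r_1)(r - r_2), D(n) = (r_1 + n - r_1)(r_1 + n - r_2) = n(n + 7/2).
Evaluating step by step (a_0 = 1):
  n = 1: D(1) = 1(1 + 7/2) = 9/2; numerator = -3(1) = -3; a_1 = (-3)/(9/2) = -2/3
  n = 2: D(2) = 2(2 + 7/2) = 11; numerator = -3(-2/3) + 1(1) = 3; a_2 = (3)/(11) = 3/11
  n = 3: D(3) = 3(3 + 7/2) = 39/2; numerator = -3(3/11) + 1(-2/3) = -49/33; a_3 = (-49/33)/(39/2) = -98/1287

r = 5/2; a_0 = 1; a_1 = -2/3; a_2 = 3/11; a_3 = -98/1287


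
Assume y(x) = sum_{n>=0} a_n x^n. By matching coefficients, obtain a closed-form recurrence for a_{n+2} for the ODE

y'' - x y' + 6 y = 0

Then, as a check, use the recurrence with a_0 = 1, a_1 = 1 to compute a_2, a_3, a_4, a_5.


Substitute y = sum_n a_n x^n.
y''(x) has coefficient (n+2)(n+1) a_{n+2} at x^n;
-x y'(x) has coefficient -n a_n at x^n (shift);
6 y(x) has coefficient 6 a_n at x^n.
Matching x^n: (n+2)(n+1) a_{n+2} + (-n + 6) a_n = 0.
Thus a_{n+2} = (n - 6) / ((n+1)(n+2)) * a_n.

Check with a_0 = 1, a_1 = 1 (apply the recurrence for n = 0, 1, 2, 3): a_0 = 1, a_1 = 1, a_2 = -3, a_3 = -5/6, a_4 = 1, a_5 = 1/8.

a_(n+2) = (n - 6) / ((n+1)(n+2)) * a_n; check: a_0 = 1, a_1 = 1, a_2 = -3, a_3 = -5/6, a_4 = 1, a_5 = 1/8


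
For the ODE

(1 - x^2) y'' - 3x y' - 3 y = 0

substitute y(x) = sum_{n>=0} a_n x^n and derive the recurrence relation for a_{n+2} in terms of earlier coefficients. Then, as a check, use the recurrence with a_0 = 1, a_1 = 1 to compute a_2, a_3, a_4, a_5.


Substitute y = sum_n a_n x^n.
(1 - 1 x^2) y'' contributes (n+2)(n+1) a_{n+2} - n(n-1) a_n at x^n.
-3 x y'(x) contributes -3 n a_n at x^n.
-3 y(x) contributes -3 a_n at x^n.
Matching x^n: (n+2)(n+1) a_{n+2} + (-n(n-1) - 3 n - 3) a_n = 0.
Thus a_{n+2} = (n(n-1) + 3 n + 3) / ((n+1)(n+2)) * a_n.

Check with a_0 = 1, a_1 = 1 (apply the recurrence for n = 0, 1, 2, 3): a_0 = 1, a_1 = 1, a_2 = 3/2, a_3 = 1, a_4 = 11/8, a_5 = 9/10.

a_(n+2) = (n(n-1) + 3 n + 3) / ((n+1)(n+2)) * a_n; check: a_0 = 1, a_1 = 1, a_2 = 3/2, a_3 = 1, a_4 = 11/8, a_5 = 9/10


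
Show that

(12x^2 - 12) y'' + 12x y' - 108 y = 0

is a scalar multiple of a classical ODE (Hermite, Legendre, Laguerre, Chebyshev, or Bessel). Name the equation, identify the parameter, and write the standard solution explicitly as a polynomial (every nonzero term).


All three coefficients share the factor -12; dividing through by -12 gives  (1 - x^2) y'' - x y' + 9 y = 0.
This matches the Chebyshev equation (1 - x^2) y'' - x y' + n^2 y = 0 (note the -x y' term, not -2x y') with n^2 = 9, so n = 3; the polynomial solution is T_3(x).
With y = sum_k a_k x^k, matching x^k gives (k+2)(k+1) a_{k+2} = (k^2 - n^2) a_k = (k - 3)(k + 3) a_k. The right side vanishes at k = 3, so the series with the parity of 3 terminates at degree 3.
Standard normalization: leading coefficient of T_n is 2^(n-1), so a_3 = 2^2 = 4. Work downward with a_k = (k+1)(k+2) a_{k+2} / ((k - 3)(k + 3)):
  a_1 = (2)(3)(4) / ((1 - 3)(1 + 3)) = 24/(-8) = -3
Hence T_3(x) = 4 x^3 - 3 x.

T_3(x); series = 4 x^3 - 3 x


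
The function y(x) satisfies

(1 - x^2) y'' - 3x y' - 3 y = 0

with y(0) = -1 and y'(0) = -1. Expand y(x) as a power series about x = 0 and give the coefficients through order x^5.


Ansatz: y(x) = sum_{n>=0} a_n x^n, so y'(x) = sum_{n>=1} n a_n x^(n-1) and y''(x) = sum_{n>=2} n(n-1) a_n x^(n-2).
Substitute into P(x) y'' + Q(x) y' + R(x) y = 0 with P(x) = 1 - x^2, Q(x) = -3x, R(x) = -3, and match powers of x.
Initial conditions: a_0 = -1, a_1 = -1.
Setting the coefficient of each power of x to zero and solving order by order (substituting the coefficients already found):
  x^0: 2 a_2 - 3 a_0 = 0  ->  2 a_2 = 3 a_0 = -3  ->  a_2 = -3/2
  x^1: 6 a_3 - 6 a_1 = 0  ->  6 a_3 = 6 a_1 = -6  ->  a_3 = -1
  x^2: 12 a_4 - 11 a_2 = 0  ->  12 a_4 = 11 a_2 = -33/2  ->  a_4 = -11/8
  x^3: 20 a_5 - 18 a_3 = 0  ->  20 a_5 = 18 a_3 = -18  ->  a_5 = -9/10
Truncated series: y(x) = -1 - x - (3/2) x^2 - x^3 - (11/8) x^4 - (9/10) x^5 + O(x^6).

a_0 = -1; a_1 = -1; a_2 = -3/2; a_3 = -1; a_4 = -11/8; a_5 = -9/10


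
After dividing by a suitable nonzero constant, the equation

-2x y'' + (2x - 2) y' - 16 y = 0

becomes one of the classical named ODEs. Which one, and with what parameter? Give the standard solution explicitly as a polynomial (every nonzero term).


All three coefficients share the factor -2; dividing through by -2 gives  x y'' + (1 - x) y' + 8 y = 0.
This matches the Laguerre equation x y'' + (1 - x) y' + n y = 0 with n = 8; the polynomial solution is L_8(x).
With y = sum_k a_k x^k, matching x^k gives (k+1)k a_{k+1} + (k+1) a_{k+1} - k a_k + n a_k = 0, i.e. (k+1)^2 a_{k+1} = (k - n) a_k = (k - 8) a_k. The right side vanishes at k = 8, so the series terminates at degree 8.
Standard normalization L_n(0) = 1 gives a_0 = 1. Work upward with a_{k+1} = (k - 8) a_k / (k+1)^2:
  a_1 = (0 - 8)(1) / 1^2 = -8/1 = -8
  a_2 = (1 - 8)(-8) / 2^2 = 56/4 = 14
  a_3 = (2 - 8)(14) / 3^2 = -84/9 = -28/3
  a_4 = (3 - 8)(-28/3) / 4^2 = (140/3)/16 = 35/12
  a_5 = (4 - 8)(35/12) / 5^2 = (-35/3)/25 = -7/15
  a_6 = (5 - 8)(-7/15) / 6^2 = (7/5)/36 = 7/180
  a_7 = (6 - 8)(7/180) / 7^2 = (-7/90)/49 = -1/630
  a_8 = (7 - 8)(-1/630) / 8^2 = (1/630)/64 = 1/40320
Hence L_8(x) = x^8/40320 - x^7/630 + 7 x^6/180 - 7 x^5/15 + 35 x^4/12 - 28 x^3/3 + 14 x^2 - 8 x + 1.

L_8(x); series = x^8/40320 - x^7/630 + 7 x^6/180 - 7 x^5/15 + 35 x^4/12 - 28 x^3/3 + 14 x^2 - 8 x + 1


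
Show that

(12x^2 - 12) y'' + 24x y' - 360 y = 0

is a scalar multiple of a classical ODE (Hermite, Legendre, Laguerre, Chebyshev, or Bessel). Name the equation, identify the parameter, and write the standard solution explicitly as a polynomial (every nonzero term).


All three coefficients share the factor -12; dividing through by -12 gives  (1 - x^2) y'' - 2x y' + 30 y = 0.
This matches the Legendre equation (1 - x^2) y'' - 2x y' + n(n+1) y = 0 (note the -2x y' term) with n(n+1) = 30, so n = 5; the polynomial solution is P_5(x).
With y = sum_k a_k x^k, matching x^k gives (k+2)(k+1) a_{k+2} = [k(k+1) - n(n+1)] a_k = (k - 5)(k + 6) a_k. The right side vanishes at k = 5, so the series with the parity of 5 terminates at degree 5.
Standard normalization (P_n(1) = 1): leading coefficient (2n)!/(2^n (n!)^2) = 3628800/(32*14400) = 63/8, so a_5 = 63/8. Work downward with a_k = (k+1)(k+2) a_{k+2} / ((k - 5)(k + 6)):
  a_3 = (4)(5)(63/8) / ((3 - 5)(3 + 6)) = (315/2)/(-18) = -35/4
  a_1 = (2)(3)(-35/4) / ((1 - 5)(1 + 6)) = (-105/2)/(-28) = 15/8
Hence P_5(x) = 63 x^5/8 - 35 x^3/4 + 15 x/8.

P_5(x); series = 63 x^5/8 - 35 x^3/4 + 15 x/8


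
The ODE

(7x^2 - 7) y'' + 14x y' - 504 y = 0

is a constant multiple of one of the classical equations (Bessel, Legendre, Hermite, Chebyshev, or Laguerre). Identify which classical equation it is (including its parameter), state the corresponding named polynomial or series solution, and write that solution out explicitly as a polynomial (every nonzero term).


All three coefficients share the factor -7; dividing through by -7 gives  (1 - x^2) y'' - 2x y' + 72 y = 0.
This matches the Legendre equation (1 - x^2) y'' - 2x y' + n(n+1) y = 0 (note the -2x y' term) with n(n+1) = 72, so n = 8; the polynomial solution is P_8(x).
With y = sum_k a_k x^k, matching x^k gives (k+2)(k+1) a_{k+2} = [k(k+1) - n(n+1)] a_k = (k - 8)(k + 9) a_k. The right side vanishes at k = 8, so the series with the parity of 8 terminates at degree 8.
Standard normalization (P_n(1) = 1): leading coefficient (2n)!/(2^n (n!)^2) = 20922789888000/(256*1625702400) = 6435/128, so a_8 = 6435/128. Work downward with a_k = (k+1)(k+2) a_{k+2} / ((k - 8)(k + 9)):
  a_6 = (7)(8)(6435/128) / ((6 - 8)(6 + 9)) = (45045/16)/(-30) = -3003/32
  a_4 = (5)(6)(-3003/32) / ((4 - 8)(4 + 9)) = (-45045/16)/(-52) = 3465/64
  a_2 = (3)(4)(3465/64) / ((2 - 8)(2 + 9)) = (10395/16)/(-66) = -315/32
  a_0 = (1)(2)(-315/32) / ((0 - 8)(0 + 9)) = (-315/16)/(-72) = 35/128
Hence P_8(x) = 6435 x^8/128 - 3003 x^6/32 + 3465 x^4/64 - 315 x^2/32 + 35/128.

P_8(x); series = 6435 x^8/128 - 3003 x^6/32 + 3465 x^4/64 - 315 x^2/32 + 35/128


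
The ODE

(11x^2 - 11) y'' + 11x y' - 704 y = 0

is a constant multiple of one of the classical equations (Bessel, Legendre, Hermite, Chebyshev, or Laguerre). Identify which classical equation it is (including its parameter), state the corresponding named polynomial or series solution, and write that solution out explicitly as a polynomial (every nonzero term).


All three coefficients share the factor -11; dividing through by -11 gives  (1 - x^2) y'' - x y' + 64 y = 0.
This matches the Chebyshev equation (1 - x^2) y'' - x y' + n^2 y = 0 (note the -x y' term, not -2x y') with n^2 = 64, so n = 8; the polynomial solution is T_8(x).
With y = sum_k a_k x^k, matching x^k gives (k+2)(k+1) a_{k+2} = (k^2 - n^2) a_k = (k - 8)(k + 8) a_k. The right side vanishes at k = 8, so the series with the parity of 8 terminates at degree 8.
Standard normalization: leading coefficient of T_n is 2^(n-1), so a_8 = 2^7 = 128. Work downward with a_k = (k+1)(k+2) a_{k+2} / ((k - 8)(k + 8)):
  a_6 = (7)(8)(128) / ((6 - 8)(6 + 8)) = 7168/(-28) = -256
  a_4 = (5)(6)(-256) / ((4 - 8)(4 + 8)) = -7680/(-48) = 160
  a_2 = (3)(4)(160) / ((2 - 8)(2 + 8)) = 1920/(-60) = -32
  a_0 = (1)(2)(-32) / ((0 - 8)(0 + 8)) = -64/(-64) = 1
Hence T_8(x) = 128 x^8 - 256 x^6 + 160 x^4 - 32 x^2 + 1.

T_8(x); series = 128 x^8 - 256 x^6 + 160 x^4 - 32 x^2 + 1


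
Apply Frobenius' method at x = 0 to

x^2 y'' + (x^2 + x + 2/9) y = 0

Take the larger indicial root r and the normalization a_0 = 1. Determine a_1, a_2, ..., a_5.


Write in Frobenius form y'' + (p(x)/x) y' + (q(x)/x^2) y = 0:
  p(x) = 0,  q(x) = x^2 + x + 2/9.
Indicial equation: r(r-1) + (0) r + (2/9) = 0 -> roots r_1 = 2/3, r_2 = 1/3.
Take r = r_1 = 2/3. Let y(x) = x^r sum_{n>=0} a_n x^n with a_0 = 1.
Substitute y = x^r sum a_n x^n and match x^{r+n}. The recurrence is
  D(n) a_n + 1 a_{n-1} + 1 a_{n-2} = 0,  where D(n) = (r+n)(r+n-1) + (0)(r+n) + (2/9).
  a_n = [-1 a_{n-1} - 1 a_{n-2}] / D(n).
Since the indicial polynomial factors as (r - r_1)(r - r_2), D(n) = (r_1 + n - r_1)(r_1 + n - r_2) = n(n + 1/3).
Evaluating step by step (a_0 = 1):
  n = 1: D(1) = 1(1 + 1/3) = 4/3; numerator = -1(1) = -1; a_1 = (-1)/(4/3) = -3/4
  n = 2: D(2) = 2(2 + 1/3) = 14/3; numerator = -1(-3/4) - 1(1) = -1/4; a_2 = (-1/4)/(14/3) = -3/56
  n = 3: D(3) = 3(3 + 1/3) = 10; numerator = -1(-3/56) - 1(-3/4) = 45/56; a_3 = (45/56)/(10) = 9/112
  n = 4: D(4) = 4(4 + 1/3) = 52/3; numerator = -1(9/112) - 1(-3/56) = -3/112; a_4 = (-3/112)/(52/3) = -9/5824
  n = 5: D(5) = 5(5 + 1/3) = 80/3; numerator = -1(-9/5824) - 1(9/112) = -459/5824; a_5 = (-459/5824)/(80/3) = -1377/465920

r = 2/3; a_0 = 1; a_1 = -3/4; a_2 = -3/56; a_3 = 9/112; a_4 = -9/5824; a_5 = -1377/465920


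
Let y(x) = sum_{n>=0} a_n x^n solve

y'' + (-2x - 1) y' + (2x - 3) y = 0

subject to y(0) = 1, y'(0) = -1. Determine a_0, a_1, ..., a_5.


Ansatz: y(x) = sum_{n>=0} a_n x^n, so y'(x) = sum_{n>=1} n a_n x^(n-1) and y''(x) = sum_{n>=2} n(n-1) a_n x^(n-2).
Substitute into P(x) y'' + Q(x) y' + R(x) y = 0 with P(x) = 1, Q(x) = -2x - 1, R(x) = 2x - 3, and match powers of x.
Initial conditions: a_0 = 1, a_1 = -1.
Setting the coefficient of each power of x to zero and solving order by order (substituting the coefficients already found):
  x^0: 2 a_2 - a_1 - 3 a_0 = 0  ->  2 a_2 = a_1 + 3 a_0 = 2  ->  a_2 = 1
  x^1: 6 a_3 - 2 a_2 - 5 a_1 + 2 a_0 = 0  ->  6 a_3 = 2 a_2 + 5 a_1 - 2 a_0 = -5  ->  a_3 = -5/6
  x^2: 12 a_4 - 3 a_3 - 7 a_2 + 2 a_1 = 0  ->  12 a_4 = 3 a_3 + 7 a_2 - 2 a_1 = 13/2  ->  a_4 = 13/24
  x^3: 20 a_5 - 4 a_4 - 9 a_3 + 2 a_2 = 0  ->  20 a_5 = 4 a_4 + 9 a_3 - 2 a_2 = -22/3  ->  a_5 = -11/30
Truncated series: y(x) = 1 - x + x^2 - (5/6) x^3 + (13/24) x^4 - (11/30) x^5 + O(x^6).

a_0 = 1; a_1 = -1; a_2 = 1; a_3 = -5/6; a_4 = 13/24; a_5 = -11/30


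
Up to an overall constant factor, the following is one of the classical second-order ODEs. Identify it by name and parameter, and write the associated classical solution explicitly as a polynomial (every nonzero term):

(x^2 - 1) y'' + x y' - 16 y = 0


All three coefficients share the factor -1; dividing through by -1 gives  (1 - x^2) y'' - x y' + 16 y = 0.
This matches the Chebyshev equation (1 - x^2) y'' - x y' + n^2 y = 0 (note the -x y' term, not -2x y') with n^2 = 16, so n = 4; the polynomial solution is T_4(x).
With y = sum_k a_k x^k, matching x^k gives (k+2)(k+1) a_{k+2} = (k^2 - n^2) a_k = (k - 4)(k + 4) a_k. The right side vanishes at k = 4, so the series with the parity of 4 terminates at degree 4.
Standard normalization: leading coefficient of T_n is 2^(n-1), so a_4 = 2^3 = 8. Work downward with a_k = (k+1)(k+2) a_{k+2} / ((k - 4)(k + 4)):
  a_2 = (3)(4)(8) / ((2 - 4)(2 + 4)) = 96/(-12) = -8
  a_0 = (1)(2)(-8) / ((0 - 4)(0 + 4)) = -16/(-16) = 1
Hence T_4(x) = 8 x^4 - 8 x^2 + 1.

T_4(x); series = 8 x^4 - 8 x^2 + 1


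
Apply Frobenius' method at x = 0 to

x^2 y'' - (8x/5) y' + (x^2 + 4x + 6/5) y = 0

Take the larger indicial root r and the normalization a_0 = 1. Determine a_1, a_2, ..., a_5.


Write in Frobenius form y'' + (p(x)/x) y' + (q(x)/x^2) y = 0:
  p(x) = -8/5,  q(x) = x^2 + 4x + 6/5.
Indicial equation: r(r-1) + (-8/5) r + (6/5) = 0 -> roots r_1 = 2, r_2 = 3/5.
Take r = r_1 = 2. Let y(x) = x^r sum_{n>=0} a_n x^n with a_0 = 1.
Substitute y = x^r sum a_n x^n and match x^{r+n}. The recurrence is
  D(n) a_n + 4 a_{n-1} + 1 a_{n-2} = 0,  where D(n) = (r+n)(r+n-1) + (-8/5)(r+n) + (6/5).
  a_n = [-4 a_{n-1} - 1 a_{n-2}] / D(n).
Since the indicial polynomial factors as (r - r_1)(r - r_2), D(n) = (r_1 + n - r_1)(r_1 + n - r_2) = n(n + 7/5).
Evaluating step by step (a_0 = 1):
  n = 1: D(1) = 1(1 + 7/5) = 12/5; numerator = -4(1) = -4; a_1 = (-4)/(12/5) = -5/3
  n = 2: D(2) = 2(2 + 7/5) = 34/5; numerator = -4(-5/3) - 1(1) = 17/3; a_2 = (17/3)/(34/5) = 5/6
  n = 3: D(3) = 3(3 + 7/5) = 66/5; numerator = -4(5/6) - 1(-5/3) = -5/3; a_3 = (-5/3)/(66/5) = -25/198
  n = 4: D(4) = 4(4 + 7/5) = 108/5; numerator = -4(-25/198) - 1(5/6) = -65/198; a_4 = (-65/198)/(108/5) = -325/21384
  n = 5: D(5) = 5(5 + 7/5) = 32; numerator = -4(-325/21384) - 1(-25/198) = 500/2673; a_5 = (500/2673)/(32) = 125/21384

r = 2; a_0 = 1; a_1 = -5/3; a_2 = 5/6; a_3 = -25/198; a_4 = -325/21384; a_5 = 125/21384


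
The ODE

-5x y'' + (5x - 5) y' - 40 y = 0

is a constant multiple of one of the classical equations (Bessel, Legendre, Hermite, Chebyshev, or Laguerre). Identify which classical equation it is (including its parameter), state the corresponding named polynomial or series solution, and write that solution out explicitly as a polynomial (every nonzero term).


All three coefficients share the factor -5; dividing through by -5 gives  x y'' + (1 - x) y' + 8 y = 0.
This matches the Laguerre equation x y'' + (1 - x) y' + n y = 0 with n = 8; the polynomial solution is L_8(x).
With y = sum_k a_k x^k, matching x^k gives (k+1)k a_{k+1} + (k+1) a_{k+1} - k a_k + n a_k = 0, i.e. (k+1)^2 a_{k+1} = (k - n) a_k = (k - 8) a_k. The right side vanishes at k = 8, so the series terminates at degree 8.
Standard normalization L_n(0) = 1 gives a_0 = 1. Work upward with a_{k+1} = (k - 8) a_k / (k+1)^2:
  a_1 = (0 - 8)(1) / 1^2 = -8/1 = -8
  a_2 = (1 - 8)(-8) / 2^2 = 56/4 = 14
  a_3 = (2 - 8)(14) / 3^2 = -84/9 = -28/3
  a_4 = (3 - 8)(-28/3) / 4^2 = (140/3)/16 = 35/12
  a_5 = (4 - 8)(35/12) / 5^2 = (-35/3)/25 = -7/15
  a_6 = (5 - 8)(-7/15) / 6^2 = (7/5)/36 = 7/180
  a_7 = (6 - 8)(7/180) / 7^2 = (-7/90)/49 = -1/630
  a_8 = (7 - 8)(-1/630) / 8^2 = (1/630)/64 = 1/40320
Hence L_8(x) = x^8/40320 - x^7/630 + 7 x^6/180 - 7 x^5/15 + 35 x^4/12 - 28 x^3/3 + 14 x^2 - 8 x + 1.

L_8(x); series = x^8/40320 - x^7/630 + 7 x^6/180 - 7 x^5/15 + 35 x^4/12 - 28 x^3/3 + 14 x^2 - 8 x + 1


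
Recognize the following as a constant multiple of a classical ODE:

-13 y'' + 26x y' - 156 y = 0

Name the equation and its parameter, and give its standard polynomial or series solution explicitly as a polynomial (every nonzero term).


All three coefficients share the factor -13; dividing through by -13 gives  y'' - 2x y' + 12 y = 0.
This matches the Hermite equation y'' - 2x y' + 2n y = 0 with 2n = 12, so n = 6; the polynomial solution is H_6(x).
With y = sum_k a_k x^k, matching x^k gives (k+2)(k+1) a_{k+2} = 2(k - n) a_k = 2(k - 6) a_k. The right side vanishes at k = 6, so the series with the parity of 6 terminates at degree 6.
Standard normalization: leading coefficient of H_n is 2^n, so a_6 = 2^6 = 64. Work downward with a_k = (k+1)(k+2) a_{k+2} / (2(k - n)):
  a_4 = (5)(6)(64) / (2(4 - 6)) = 1920/(-4) = -480
  a_2 = (3)(4)(-480) / (2(2 - 6)) = -5760/(-8) = 720
  a_0 = (1)(2)(720) / (2(0 - 6)) = 1440/(-12) = -120
Hence H_6(x) = 64 x^6 - 480 x^4 + 720 x^2 - 120.

H_6(x); series = 64 x^6 - 480 x^4 + 720 x^2 - 120


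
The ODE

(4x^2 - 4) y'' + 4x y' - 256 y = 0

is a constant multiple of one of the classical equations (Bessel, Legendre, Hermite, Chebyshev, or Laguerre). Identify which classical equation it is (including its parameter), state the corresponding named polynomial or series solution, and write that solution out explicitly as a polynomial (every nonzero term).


All three coefficients share the factor -4; dividing through by -4 gives  (1 - x^2) y'' - x y' + 64 y = 0.
This matches the Chebyshev equation (1 - x^2) y'' - x y' + n^2 y = 0 (note the -x y' term, not -2x y') with n^2 = 64, so n = 8; the polynomial solution is T_8(x).
With y = sum_k a_k x^k, matching x^k gives (k+2)(k+1) a_{k+2} = (k^2 - n^2) a_k = (k - 8)(k + 8) a_k. The right side vanishes at k = 8, so the series with the parity of 8 terminates at degree 8.
Standard normalization: leading coefficient of T_n is 2^(n-1), so a_8 = 2^7 = 128. Work downward with a_k = (k+1)(k+2) a_{k+2} / ((k - 8)(k + 8)):
  a_6 = (7)(8)(128) / ((6 - 8)(6 + 8)) = 7168/(-28) = -256
  a_4 = (5)(6)(-256) / ((4 - 8)(4 + 8)) = -7680/(-48) = 160
  a_2 = (3)(4)(160) / ((2 - 8)(2 + 8)) = 1920/(-60) = -32
  a_0 = (1)(2)(-32) / ((0 - 8)(0 + 8)) = -64/(-64) = 1
Hence T_8(x) = 128 x^8 - 256 x^6 + 160 x^4 - 32 x^2 + 1.

T_8(x); series = 128 x^8 - 256 x^6 + 160 x^4 - 32 x^2 + 1


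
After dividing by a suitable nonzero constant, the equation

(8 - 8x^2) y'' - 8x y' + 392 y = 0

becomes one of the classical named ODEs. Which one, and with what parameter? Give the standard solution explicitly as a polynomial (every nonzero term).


All three coefficients share the factor 8; dividing through by 8 gives  (1 - x^2) y'' - x y' + 49 y = 0.
This matches the Chebyshev equation (1 - x^2) y'' - x y' + n^2 y = 0 (note the -x y' term, not -2x y') with n^2 = 49, so n = 7; the polynomial solution is T_7(x).
With y = sum_k a_k x^k, matching x^k gives (k+2)(k+1) a_{k+2} = (k^2 - n^2) a_k = (k - 7)(k + 7) a_k. The right side vanishes at k = 7, so the series with the parity of 7 terminates at degree 7.
Standard normalization: leading coefficient of T_n is 2^(n-1), so a_7 = 2^6 = 64. Work downward with a_k = (k+1)(k+2) a_{k+2} / ((k - 7)(k + 7)):
  a_5 = (6)(7)(64) / ((5 - 7)(5 + 7)) = 2688/(-24) = -112
  a_3 = (4)(5)(-112) / ((3 - 7)(3 + 7)) = -2240/(-40) = 56
  a_1 = (2)(3)(56) / ((1 - 7)(1 + 7)) = 336/(-48) = -7
Hence T_7(x) = 64 x^7 - 112 x^5 + 56 x^3 - 7 x.

T_7(x); series = 64 x^7 - 112 x^5 + 56 x^3 - 7 x


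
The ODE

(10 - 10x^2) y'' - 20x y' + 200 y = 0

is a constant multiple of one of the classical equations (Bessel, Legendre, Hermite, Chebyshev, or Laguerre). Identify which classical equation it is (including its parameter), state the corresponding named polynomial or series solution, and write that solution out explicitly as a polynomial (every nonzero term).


All three coefficients share the factor 10; dividing through by 10 gives  (1 - x^2) y'' - 2x y' + 20 y = 0.
This matches the Legendre equation (1 - x^2) y'' - 2x y' + n(n+1) y = 0 (note the -2x y' term) with n(n+1) = 20, so n = 4; the polynomial solution is P_4(x).
With y = sum_k a_k x^k, matching x^k gives (k+2)(k+1) a_{k+2} = [k(k+1) - n(n+1)] a_k = (k - 4)(k + 5) a_k. The right side vanishes at k = 4, so the series with the parity of 4 terminates at degree 4.
Standard normalization (P_n(1) = 1): leading coefficient (2n)!/(2^n (n!)^2) = 40320/(16*576) = 35/8, so a_4 = 35/8. Work downward with a_k = (k+1)(k+2) a_{k+2} / ((k - 4)(k + 5)):
  a_2 = (3)(4)(35/8) / ((2 - 4)(2 + 5)) = (105/2)/(-14) = -15/4
  a_0 = (1)(2)(-15/4) / ((0 - 4)(0 + 5)) = (-15/2)/(-20) = 3/8
Hence P_4(x) = 35 x^4/8 - 15 x^2/4 + 3/8.

P_4(x); series = 35 x^4/8 - 15 x^2/4 + 3/8


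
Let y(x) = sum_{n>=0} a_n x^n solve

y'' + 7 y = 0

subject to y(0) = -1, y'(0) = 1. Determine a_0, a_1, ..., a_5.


Ansatz: y(x) = sum_{n>=0} a_n x^n, so y'(x) = sum_{n>=1} n a_n x^(n-1) and y''(x) = sum_{n>=2} n(n-1) a_n x^(n-2).
Substitute into P(x) y'' + Q(x) y' + R(x) y = 0 with P(x) = 1, Q(x) = 0, R(x) = 7, and match powers of x.
Initial conditions: a_0 = -1, a_1 = 1.
Setting the coefficient of each power of x to zero and solving order by order (substituting the coefficients already found):
  x^0: 2 a_2 + 7 a_0 = 0  ->  2 a_2 = -7 a_0 = 7  ->  a_2 = 7/2
  x^1: 6 a_3 + 7 a_1 = 0  ->  6 a_3 = -7 a_1 = -7  ->  a_3 = -7/6
  x^2: 12 a_4 + 7 a_2 = 0  ->  12 a_4 = -7 a_2 = -49/2  ->  a_4 = -49/24
  x^3: 20 a_5 + 7 a_3 = 0  ->  20 a_5 = -7 a_3 = 49/6  ->  a_5 = 49/120
Truncated series: y(x) = -1 + x + (7/2) x^2 - (7/6) x^3 - (49/24) x^4 + (49/120) x^5 + O(x^6).

a_0 = -1; a_1 = 1; a_2 = 7/2; a_3 = -7/6; a_4 = -49/24; a_5 = 49/120


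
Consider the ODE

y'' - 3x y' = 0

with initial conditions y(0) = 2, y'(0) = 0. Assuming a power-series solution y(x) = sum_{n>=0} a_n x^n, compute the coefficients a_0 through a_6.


Ansatz: y(x) = sum_{n>=0} a_n x^n, so y'(x) = sum_{n>=1} n a_n x^(n-1) and y''(x) = sum_{n>=2} n(n-1) a_n x^(n-2).
Substitute into P(x) y'' + Q(x) y' + R(x) y = 0 with P(x) = 1, Q(x) = -3x, R(x) = 0, and match powers of x.
Initial conditions: a_0 = 2, a_1 = 0.
Setting the coefficient of each power of x to zero and solving order by order (substituting the coefficients already found):
  x^0: 2 a_2 = 0  ->  a_2 = 0
  x^1: 6 a_3 - 3 a_1 = 0  ->  6 a_3 = 3 a_1 = 0  ->  a_3 = 0
  x^2: 12 a_4 - 6 a_2 = 0  ->  12 a_4 = 6 a_2 = 0  ->  a_4 = 0
  x^3: 20 a_5 - 9 a_3 = 0  ->  20 a_5 = 9 a_3 = 0  ->  a_5 = 0
  x^4: 30 a_6 - 12 a_4 = 0  ->  30 a_6 = 12 a_4 = 0  ->  a_6 = 0
Truncated series: y(x) = 2 + O(x^7).

a_0 = 2; a_1 = 0; a_2 = 0; a_3 = 0; a_4 = 0; a_5 = 0; a_6 = 0


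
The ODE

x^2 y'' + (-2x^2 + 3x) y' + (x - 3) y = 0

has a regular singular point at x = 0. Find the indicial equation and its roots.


Divide by x^2 to reach normal form y'' + P_1(x) y' + P_2(x) y = 0 with P_1(x) = -2 + 3/x and P_2(x) = 1/x - 3/x^2.
x = 0 is a singular point because the y'-coefficient -2 + 3/x has a pole at x = 0 and the y-coefficient 1/x - 3/x^2 has a pole at x = 0.
It is a regular singular point because x P_1(x) = p(x) = 3 - 2x and x^2 P_2(x) = q(x) = x - 3 are polynomials, hence analytic at x = 0.
p(0) = 3,  q(0) = -3.
Indicial equation: r(r-1) + p(0) r + q(0) = 0, i.e. r^2 + (p(0) - 1) r + q(0) = 0, i.e. r^2 + 2 r - 3 = 0.
Discriminant: (2)^2 - 4(-3) = 16, so r = (-2 ± 4)/2.
Solving: r_1 = 1, r_2 = -3.

indicial: r^2 + 2 r - 3 = 0; roots r_1 = 1, r_2 = -3


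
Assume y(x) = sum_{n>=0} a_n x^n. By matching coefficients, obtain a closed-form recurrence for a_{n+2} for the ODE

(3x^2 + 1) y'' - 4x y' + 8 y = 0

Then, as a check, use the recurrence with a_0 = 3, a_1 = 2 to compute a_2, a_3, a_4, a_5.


Substitute y = sum_n a_n x^n.
(1 + 3 x^2) y'' contributes (n+2)(n+1) a_{n+2} + 3 n(n-1) a_n at x^n.
-4 x y'(x) contributes -4 n a_n at x^n.
8 y(x) contributes 8 a_n at x^n.
Matching x^n: (n+2)(n+1) a_{n+2} + (3 n(n-1) - 4 n + 8) a_n = 0.
Thus a_{n+2} = (-3 n(n-1) + 4 n - 8) / ((n+1)(n+2)) * a_n.

Check with a_0 = 3, a_1 = 2 (apply the recurrence for n = 0, 1, 2, 3): a_0 = 3, a_1 = 2, a_2 = -12, a_3 = -4/3, a_4 = 6, a_5 = 14/15.

a_(n+2) = (-3 n(n-1) + 4 n - 8) / ((n+1)(n+2)) * a_n; check: a_0 = 3, a_1 = 2, a_2 = -12, a_3 = -4/3, a_4 = 6, a_5 = 14/15


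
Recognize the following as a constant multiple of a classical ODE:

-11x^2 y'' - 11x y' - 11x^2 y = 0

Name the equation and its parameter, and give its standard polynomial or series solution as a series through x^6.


All three coefficients share the factor -11; dividing through by -11 gives  x^2 y'' + x y' + x^2 y = 0.
This matches the Bessel equation x^2 y'' + x y' + (x^2 - nu^2) y = 0 with nu^2 = 0, so nu = 0; the solution bounded at x = 0 is J_0(x).
Frobenius at x = 0: indicial roots ±nu; for r = nu the recurrence k(k + 2nu) c_k = -c_{k-2} gives the standard series J_nu(x) = sum_{k>=0} (-1)^k / (k! (k+nu)!) (x/2)^(2k+nu). Evaluate the first 4 terms:
  k = 0: (-1)^0 / (0! * 0! * 2^0) x^0 = 1/(1*1*1) x^0 = (1) x^0
  k = 1: (-1)^1 / (1! * 1! * 2^2) x^2 = -1/(1*1*4) x^2 = (-1/4) x^2
  k = 2: (-1)^2 / (2! * 2! * 2^4) x^4 = 1/(2*2*16) x^4 = (1/64) x^4
  k = 3: (-1)^3 / (3! * 3! * 2^6) x^6 = -1/(6*6*64) x^6 = (-1/2304) x^6
Hence J_0(x) = -x^6/2304 + x^4/64 - x^2/4 + 1 + ....

J_0(x); series = -x^6/2304 + x^4/64 - x^2/4 + 1


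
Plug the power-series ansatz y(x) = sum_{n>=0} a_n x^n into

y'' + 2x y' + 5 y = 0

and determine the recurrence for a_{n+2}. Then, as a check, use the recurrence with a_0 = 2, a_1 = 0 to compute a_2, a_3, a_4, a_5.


Substitute y = sum_n a_n x^n.
y''(x) has coefficient (n+2)(n+1) a_{n+2} at x^n;
2 x y'(x) has coefficient 2 n a_n at x^n (shift);
5 y(x) has coefficient 5 a_n at x^n.
Matching x^n: (n+2)(n+1) a_{n+2} + (2n + 5) a_n = 0.
Thus a_{n+2} = (-2n - 5) / ((n+1)(n+2)) * a_n.

Check with a_0 = 2, a_1 = 0 (apply the recurrence for n = 0, 1, 2, 3): a_0 = 2, a_1 = 0, a_2 = -5, a_3 = 0, a_4 = 15/4, a_5 = 0.

a_(n+2) = (-2n - 5) / ((n+1)(n+2)) * a_n; check: a_0 = 2, a_1 = 0, a_2 = -5, a_3 = 0, a_4 = 15/4, a_5 = 0


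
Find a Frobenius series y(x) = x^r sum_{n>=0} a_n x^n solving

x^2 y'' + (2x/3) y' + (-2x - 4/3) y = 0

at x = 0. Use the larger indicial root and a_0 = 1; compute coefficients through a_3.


Write in Frobenius form y'' + (p(x)/x) y' + (q(x)/x^2) y = 0:
  p(x) = 2/3,  q(x) = -2x - 4/3.
Indicial equation: r(r-1) + (2/3) r + (-4/3) = 0 -> roots r_1 = 4/3, r_2 = -1.
Take r = r_1 = 4/3. Let y(x) = x^r sum_{n>=0} a_n x^n with a_0 = 1.
Substitute y = x^r sum a_n x^n and match x^{r+n}. The recurrence is
  D(n) a_n - 2 a_{n-1} = 0,  where D(n) = (r+n)(r+n-1) + (2/3)(r+n) + (-4/3).
  a_n = 2 / D(n) * a_{n-1}.
Since the indicial polynomial factors as (r - r_1)(r - r_2), D(n) = (r_1 + n - r_1)(r_1 + n - r_2) = n(n + 7/3).
Evaluating step by step (a_0 = 1):
  n = 1: D(1) = 1(1 + 7/3) = 10/3; numerator = 2(1) = 2; a_1 = (2)/(10/3) = 3/5
  n = 2: D(2) = 2(2 + 7/3) = 26/3; numerator = 2(3/5) = 6/5; a_2 = (6/5)/(26/3) = 9/65
  n = 3: D(3) = 3(3 + 7/3) = 16; numerator = 2(9/65) = 18/65; a_3 = (18/65)/(16) = 9/520

r = 4/3; a_0 = 1; a_1 = 3/5; a_2 = 9/65; a_3 = 9/520


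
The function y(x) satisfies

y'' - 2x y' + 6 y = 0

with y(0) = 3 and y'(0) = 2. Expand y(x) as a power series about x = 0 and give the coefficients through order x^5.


Ansatz: y(x) = sum_{n>=0} a_n x^n, so y'(x) = sum_{n>=1} n a_n x^(n-1) and y''(x) = sum_{n>=2} n(n-1) a_n x^(n-2).
Substitute into P(x) y'' + Q(x) y' + R(x) y = 0 with P(x) = 1, Q(x) = -2x, R(x) = 6, and match powers of x.
Initial conditions: a_0 = 3, a_1 = 2.
Setting the coefficient of each power of x to zero and solving order by order (substituting the coefficients already found):
  x^0: 2 a_2 + 6 a_0 = 0  ->  2 a_2 = -6 a_0 = -18  ->  a_2 = -9
  x^1: 6 a_3 + 4 a_1 = 0  ->  6 a_3 = -4 a_1 = -8  ->  a_3 = -4/3
  x^2: 12 a_4 + 2 a_2 = 0  ->  12 a_4 = -2 a_2 = 18  ->  a_4 = 3/2
  x^3: 20 a_5 = 0  ->  a_5 = 0
Truncated series: y(x) = 3 + 2 x - 9 x^2 - (4/3) x^3 + (3/2) x^4 + O(x^6).

a_0 = 3; a_1 = 2; a_2 = -9; a_3 = -4/3; a_4 = 3/2; a_5 = 0


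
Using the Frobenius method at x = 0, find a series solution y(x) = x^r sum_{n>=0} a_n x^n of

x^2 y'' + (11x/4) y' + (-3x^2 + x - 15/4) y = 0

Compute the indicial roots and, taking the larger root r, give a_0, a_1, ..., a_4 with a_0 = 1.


Write in Frobenius form y'' + (p(x)/x) y' + (q(x)/x^2) y = 0:
  p(x) = 11/4,  q(x) = -3x^2 + x - 15/4.
Indicial equation: r(r-1) + (11/4) r + (-15/4) = 0 -> roots r_1 = 5/4, r_2 = -3.
Take r = r_1 = 5/4. Let y(x) = x^r sum_{n>=0} a_n x^n with a_0 = 1.
Substitute y = x^r sum a_n x^n and match x^{r+n}. The recurrence is
  D(n) a_n + 1 a_{n-1} - 3 a_{n-2} = 0,  where D(n) = (r+n)(r+n-1) + (11/4)(r+n) + (-15/4).
  a_n = [-1 a_{n-1} + 3 a_{n-2}] / D(n).
Since the indicial polynomial factors as (r - r_1)(r - r_2), D(n) = (r_1 + n - r_1)(r_1 + n - r_2) = n(n + 17/4).
Evaluating step by step (a_0 = 1):
  n = 1: D(1) = 1(1 + 17/4) = 21/4; numerator = -1(1) = -1; a_1 = (-1)/(21/4) = -4/21
  n = 2: D(2) = 2(2 + 17/4) = 25/2; numerator = -1(-4/21) + 3(1) = 67/21; a_2 = (67/21)/(25/2) = 134/525
  n = 3: D(3) = 3(3 + 17/4) = 87/4; numerator = -1(134/525) + 3(-4/21) = -62/75; a_3 = (-62/75)/(87/4) = -248/6525
  n = 4: D(4) = 4(4 + 17/4) = 33; numerator = -1(-248/6525) + 3(134/525) = 7342/9135; a_4 = (7342/9135)/(33) = 7342/301455

r = 5/4; a_0 = 1; a_1 = -4/21; a_2 = 134/525; a_3 = -248/6525; a_4 = 7342/301455


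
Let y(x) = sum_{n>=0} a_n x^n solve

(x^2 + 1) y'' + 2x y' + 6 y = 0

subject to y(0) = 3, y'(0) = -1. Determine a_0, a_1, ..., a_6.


Ansatz: y(x) = sum_{n>=0} a_n x^n, so y'(x) = sum_{n>=1} n a_n x^(n-1) and y''(x) = sum_{n>=2} n(n-1) a_n x^(n-2).
Substitute into P(x) y'' + Q(x) y' + R(x) y = 0 with P(x) = x^2 + 1, Q(x) = 2x, R(x) = 6, and match powers of x.
Initial conditions: a_0 = 3, a_1 = -1.
Setting the coefficient of each power of x to zero and solving order by order (substituting the coefficients already found):
  x^0: 2 a_2 + 6 a_0 = 0  ->  2 a_2 = -6 a_0 = -18  ->  a_2 = -9
  x^1: 6 a_3 + 8 a_1 = 0  ->  6 a_3 = -8 a_1 = 8  ->  a_3 = 4/3
  x^2: 12 a_4 + 12 a_2 = 0  ->  12 a_4 = -12 a_2 = 108  ->  a_4 = 9
  x^3: 20 a_5 + 18 a_3 = 0  ->  20 a_5 = -18 a_3 = -24  ->  a_5 = -6/5
  x^4: 30 a_6 + 26 a_4 = 0  ->  30 a_6 = -26 a_4 = -234  ->  a_6 = -39/5
Truncated series: y(x) = 3 - x - 9 x^2 + (4/3) x^3 + 9 x^4 - (6/5) x^5 - (39/5) x^6 + O(x^7).

a_0 = 3; a_1 = -1; a_2 = -9; a_3 = 4/3; a_4 = 9; a_5 = -6/5; a_6 = -39/5


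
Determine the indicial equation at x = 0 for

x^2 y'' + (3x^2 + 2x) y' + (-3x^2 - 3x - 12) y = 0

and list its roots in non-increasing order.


Divide by x^2 to reach normal form y'' + P_1(x) y' + P_2(x) y = 0 with P_1(x) = 3 + 2/x and P_2(x) = -3 - 3/x - 12/x^2.
x = 0 is a singular point because the y'-coefficient 3 + 2/x has a pole at x = 0 and the y-coefficient -3 - 3/x - 12/x^2 has a pole at x = 0.
It is a regular singular point because x P_1(x) = p(x) = 3x + 2 and x^2 P_2(x) = q(x) = -3x^2 - 3x - 12 are polynomials, hence analytic at x = 0.
p(0) = 2,  q(0) = -12.
Indicial equation: r(r-1) + p(0) r + q(0) = 0, i.e. r^2 + (p(0) - 1) r + q(0) = 0, i.e. r^2 + 1 r - 12 = 0.
Discriminant: (1)^2 - 4(-12) = 49, so r = (-1 ± 7)/2.
Solving: r_1 = 3, r_2 = -4.

indicial: r^2 + 1 r - 12 = 0; roots r_1 = 3, r_2 = -4


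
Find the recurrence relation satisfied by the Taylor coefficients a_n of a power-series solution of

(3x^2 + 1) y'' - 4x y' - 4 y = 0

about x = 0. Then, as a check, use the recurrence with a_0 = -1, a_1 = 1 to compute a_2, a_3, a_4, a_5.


Substitute y = sum_n a_n x^n.
(1 + 3 x^2) y'' contributes (n+2)(n+1) a_{n+2} + 3 n(n-1) a_n at x^n.
-4 x y'(x) contributes -4 n a_n at x^n.
-4 y(x) contributes -4 a_n at x^n.
Matching x^n: (n+2)(n+1) a_{n+2} + (3 n(n-1) - 4 n - 4) a_n = 0.
Thus a_{n+2} = (-3 n(n-1) + 4 n + 4) / ((n+1)(n+2)) * a_n.

Check with a_0 = -1, a_1 = 1 (apply the recurrence for n = 0, 1, 2, 3): a_0 = -1, a_1 = 1, a_2 = -2, a_3 = 4/3, a_4 = -1, a_5 = -2/15.

a_(n+2) = (-3 n(n-1) + 4 n + 4) / ((n+1)(n+2)) * a_n; check: a_0 = -1, a_1 = 1, a_2 = -2, a_3 = 4/3, a_4 = -1, a_5 = -2/15


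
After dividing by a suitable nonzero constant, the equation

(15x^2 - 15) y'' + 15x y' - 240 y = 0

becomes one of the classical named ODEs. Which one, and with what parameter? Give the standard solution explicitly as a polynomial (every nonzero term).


All three coefficients share the factor -15; dividing through by -15 gives  (1 - x^2) y'' - x y' + 16 y = 0.
This matches the Chebyshev equation (1 - x^2) y'' - x y' + n^2 y = 0 (note the -x y' term, not -2x y') with n^2 = 16, so n = 4; the polynomial solution is T_4(x).
With y = sum_k a_k x^k, matching x^k gives (k+2)(k+1) a_{k+2} = (k^2 - n^2) a_k = (k - 4)(k + 4) a_k. The right side vanishes at k = 4, so the series with the parity of 4 terminates at degree 4.
Standard normalization: leading coefficient of T_n is 2^(n-1), so a_4 = 2^3 = 8. Work downward with a_k = (k+1)(k+2) a_{k+2} / ((k - 4)(k + 4)):
  a_2 = (3)(4)(8) / ((2 - 4)(2 + 4)) = 96/(-12) = -8
  a_0 = (1)(2)(-8) / ((0 - 4)(0 + 4)) = -16/(-16) = 1
Hence T_4(x) = 8 x^4 - 8 x^2 + 1.

T_4(x); series = 8 x^4 - 8 x^2 + 1


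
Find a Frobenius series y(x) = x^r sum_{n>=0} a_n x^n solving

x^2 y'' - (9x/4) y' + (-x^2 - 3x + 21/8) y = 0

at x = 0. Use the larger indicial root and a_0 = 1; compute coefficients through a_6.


Write in Frobenius form y'' + (p(x)/x) y' + (q(x)/x^2) y = 0:
  p(x) = -9/4,  q(x) = -x^2 - 3x + 21/8.
Indicial equation: r(r-1) + (-9/4) r + (21/8) = 0 -> roots r_1 = 7/4, r_2 = 3/2.
Take r = r_1 = 7/4. Let y(x) = x^r sum_{n>=0} a_n x^n with a_0 = 1.
Substitute y = x^r sum a_n x^n and match x^{r+n}. The recurrence is
  D(n) a_n - 3 a_{n-1} - 1 a_{n-2} = 0,  where D(n) = (r+n)(r+n-1) + (-9/4)(r+n) + (21/8).
  a_n = [3 a_{n-1} + 1 a_{n-2}] / D(n).
Since the indicial polynomial factors as (r - r_1)(r - r_2), D(n) = (r_1 + n - r_1)(r_1 + n - r_2) = n(n + 1/4).
Evaluating step by step (a_0 = 1):
  n = 1: D(1) = 1(1 + 1/4) = 5/4; numerator = 3(1) = 3; a_1 = (3)/(5/4) = 12/5
  n = 2: D(2) = 2(2 + 1/4) = 9/2; numerator = 3(12/5) + 1(1) = 41/5; a_2 = (41/5)/(9/2) = 82/45
  n = 3: D(3) = 3(3 + 1/4) = 39/4; numerator = 3(82/45) + 1(12/5) = 118/15; a_3 = (118/15)/(39/4) = 472/585
  n = 4: D(4) = 4(4 + 1/4) = 17; numerator = 3(472/585) + 1(82/45) = 2482/585; a_4 = (2482/585)/(17) = 146/585
  n = 5: D(5) = 5(5 + 1/4) = 105/4; numerator = 3(146/585) + 1(472/585) = 14/9; a_5 = (14/9)/(105/4) = 8/135
  n = 6: D(6) = 6(6 + 1/4) = 75/2; numerator = 3(8/135) + 1(146/585) = 50/117; a_6 = (50/117)/(75/2) = 4/351

r = 7/4; a_0 = 1; a_1 = 12/5; a_2 = 82/45; a_3 = 472/585; a_4 = 146/585; a_5 = 8/135; a_6 = 4/351


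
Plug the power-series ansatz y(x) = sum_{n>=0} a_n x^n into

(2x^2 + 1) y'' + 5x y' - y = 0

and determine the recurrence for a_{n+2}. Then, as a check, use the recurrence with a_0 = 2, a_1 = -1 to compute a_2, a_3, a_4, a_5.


Substitute y = sum_n a_n x^n.
(1 + 2 x^2) y'' contributes (n+2)(n+1) a_{n+2} + 2 n(n-1) a_n at x^n.
5 x y'(x) contributes 5 n a_n at x^n.
-y(x) contributes -1 a_n at x^n.
Matching x^n: (n+2)(n+1) a_{n+2} + (2 n(n-1) + 5 n - 1) a_n = 0.
Thus a_{n+2} = (-2 n(n-1) - 5 n + 1) / ((n+1)(n+2)) * a_n.

Check with a_0 = 2, a_1 = -1 (apply the recurrence for n = 0, 1, 2, 3): a_0 = 2, a_1 = -1, a_2 = 1, a_3 = 2/3, a_4 = -13/12, a_5 = -13/15.

a_(n+2) = (-2 n(n-1) - 5 n + 1) / ((n+1)(n+2)) * a_n; check: a_0 = 2, a_1 = -1, a_2 = 1, a_3 = 2/3, a_4 = -13/12, a_5 = -13/15


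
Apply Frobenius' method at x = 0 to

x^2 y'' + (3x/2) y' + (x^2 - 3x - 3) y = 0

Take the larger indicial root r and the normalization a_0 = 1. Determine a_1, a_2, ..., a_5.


Write in Frobenius form y'' + (p(x)/x) y' + (q(x)/x^2) y = 0:
  p(x) = 3/2,  q(x) = x^2 - 3x - 3.
Indicial equation: r(r-1) + (3/2) r + (-3) = 0 -> roots r_1 = 3/2, r_2 = -2.
Take r = r_1 = 3/2. Let y(x) = x^r sum_{n>=0} a_n x^n with a_0 = 1.
Substitute y = x^r sum a_n x^n and match x^{r+n}. The recurrence is
  D(n) a_n - 3 a_{n-1} + 1 a_{n-2} = 0,  where D(n) = (r+n)(r+n-1) + (3/2)(r+n) + (-3).
  a_n = [3 a_{n-1} - 1 a_{n-2}] / D(n).
Since the indicial polynomial factors as (r - r_1)(r - r_2), D(n) = (r_1 + n - r_1)(r_1 + n - r_2) = n(n + 7/2).
Evaluating step by step (a_0 = 1):
  n = 1: D(1) = 1(1 + 7/2) = 9/2; numerator = 3(1) = 3; a_1 = (3)/(9/2) = 2/3
  n = 2: D(2) = 2(2 + 7/2) = 11; numerator = 3(2/3) - 1(1) = 1; a_2 = (1)/(11) = 1/11
  n = 3: D(3) = 3(3 + 7/2) = 39/2; numerator = 3(1/11) - 1(2/3) = -13/33; a_3 = (-13/33)/(39/2) = -2/99
  n = 4: D(4) = 4(4 + 7/2) = 30; numerator = 3(-2/99) - 1(1/11) = -5/33; a_4 = (-5/33)/(30) = -1/198
  n = 5: D(5) = 5(5 + 7/2) = 85/2; numerator = 3(-1/198) - 1(-2/99) = 1/198; a_5 = (1/198)/(85/2) = 1/8415

r = 3/2; a_0 = 1; a_1 = 2/3; a_2 = 1/11; a_3 = -2/99; a_4 = -1/198; a_5 = 1/8415


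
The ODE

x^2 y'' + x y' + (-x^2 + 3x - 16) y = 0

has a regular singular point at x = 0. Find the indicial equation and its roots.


Divide by x^2 to reach normal form y'' + P_1(x) y' + P_2(x) y = 0 with P_1(x) = 1/x and P_2(x) = -1 + 3/x - 16/x^2.
x = 0 is a singular point because the y'-coefficient 1/x has a pole at x = 0 and the y-coefficient -1 + 3/x - 16/x^2 has a pole at x = 0.
It is a regular singular point because x P_1(x) = p(x) = 1 and x^2 P_2(x) = q(x) = -x^2 + 3x - 16 are polynomials, hence analytic at x = 0.
p(0) = 1,  q(0) = -16.
Indicial equation: r(r-1) + p(0) r + q(0) = 0, i.e. r^2 + (p(0) - 1) r + q(0) = 0, i.e. r^2 - 16 = 0.
Discriminant: (0)^2 - 4(-16) = 64, so r = (0 ± 8)/2.
Solving: r_1 = 4, r_2 = -4.

indicial: r^2 - 16 = 0; roots r_1 = 4, r_2 = -4


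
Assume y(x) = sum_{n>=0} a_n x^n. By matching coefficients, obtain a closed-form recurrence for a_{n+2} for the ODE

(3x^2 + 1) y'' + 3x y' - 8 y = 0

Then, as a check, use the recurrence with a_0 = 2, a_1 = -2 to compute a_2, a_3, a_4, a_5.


Substitute y = sum_n a_n x^n.
(1 + 3 x^2) y'' contributes (n+2)(n+1) a_{n+2} + 3 n(n-1) a_n at x^n.
3 x y'(x) contributes 3 n a_n at x^n.
-8 y(x) contributes -8 a_n at x^n.
Matching x^n: (n+2)(n+1) a_{n+2} + (3 n(n-1) + 3 n - 8) a_n = 0.
Thus a_{n+2} = (-3 n(n-1) - 3 n + 8) / ((n+1)(n+2)) * a_n.

Check with a_0 = 2, a_1 = -2 (apply the recurrence for n = 0, 1, 2, 3): a_0 = 2, a_1 = -2, a_2 = 8, a_3 = -5/3, a_4 = -8/3, a_5 = 19/12.

a_(n+2) = (-3 n(n-1) - 3 n + 8) / ((n+1)(n+2)) * a_n; check: a_0 = 2, a_1 = -2, a_2 = 8, a_3 = -5/3, a_4 = -8/3, a_5 = 19/12


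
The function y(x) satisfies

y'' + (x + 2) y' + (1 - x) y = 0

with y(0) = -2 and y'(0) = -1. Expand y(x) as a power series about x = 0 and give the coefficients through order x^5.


Ansatz: y(x) = sum_{n>=0} a_n x^n, so y'(x) = sum_{n>=1} n a_n x^(n-1) and y''(x) = sum_{n>=2} n(n-1) a_n x^(n-2).
Substitute into P(x) y'' + Q(x) y' + R(x) y = 0 with P(x) = 1, Q(x) = x + 2, R(x) = 1 - x, and match powers of x.
Initial conditions: a_0 = -2, a_1 = -1.
Setting the coefficient of each power of x to zero and solving order by order (substituting the coefficients already found):
  x^0: 2 a_2 + 2 a_1 + a_0 = 0  ->  2 a_2 = -2 a_1 - a_0 = 4  ->  a_2 = 2
  x^1: 6 a_3 + 4 a_2 + 2 a_1 - a_0 = 0  ->  6 a_3 = -4 a_2 - 2 a_1 + a_0 = -8  ->  a_3 = -4/3
  x^2: 12 a_4 + 6 a_3 + 3 a_2 - a_1 = 0  ->  12 a_4 = -6 a_3 - 3 a_2 + a_1 = 1  ->  a_4 = 1/12
  x^3: 20 a_5 + 8 a_4 + 4 a_3 - a_2 = 0  ->  20 a_5 = -8 a_4 - 4 a_3 + a_2 = 20/3  ->  a_5 = 1/3
Truncated series: y(x) = -2 - x + 2 x^2 - (4/3) x^3 + (1/12) x^4 + (1/3) x^5 + O(x^6).

a_0 = -2; a_1 = -1; a_2 = 2; a_3 = -4/3; a_4 = 1/12; a_5 = 1/3
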